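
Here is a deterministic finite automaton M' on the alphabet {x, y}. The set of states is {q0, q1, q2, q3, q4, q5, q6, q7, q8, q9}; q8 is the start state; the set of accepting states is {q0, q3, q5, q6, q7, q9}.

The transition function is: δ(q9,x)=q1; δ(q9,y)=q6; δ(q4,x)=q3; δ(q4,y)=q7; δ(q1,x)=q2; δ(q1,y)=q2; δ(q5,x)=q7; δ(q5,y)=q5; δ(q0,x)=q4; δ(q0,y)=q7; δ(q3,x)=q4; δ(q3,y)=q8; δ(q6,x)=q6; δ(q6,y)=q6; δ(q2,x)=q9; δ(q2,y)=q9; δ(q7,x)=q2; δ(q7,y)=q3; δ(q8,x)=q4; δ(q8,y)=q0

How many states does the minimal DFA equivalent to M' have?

Reachable states from the start: {q0,q1,q2,q3,q4,q6,q7,q8,q9}. Unreachable: {q5} — drop them.
P0 = {q0,q3,q6,q7,q9} | {q1,q2,q4,q8}.
Split {q0,q3,q6,q7,q9} by δ(·,x) → {q0,q3,q7,q9} and {q6}.
On input y, block {q0,q3,q7,q9} splits into {q0,q7} and {q3} and {q9}.
Split {q0,q7} by δ(·,y) → {q0} and {q7}.
On input x, block {q1,q2,q4,q8} splits into {q1,q8} and {q2} and {q4}.
On input x, block {q1,q8} splits into {q1} and {q8}.
Stable partition: {q0} | {q1} | {q6} | {q3} | {q9} | {q7} | {q2} | {q4} | {q8} — 9 equivalence classes.

9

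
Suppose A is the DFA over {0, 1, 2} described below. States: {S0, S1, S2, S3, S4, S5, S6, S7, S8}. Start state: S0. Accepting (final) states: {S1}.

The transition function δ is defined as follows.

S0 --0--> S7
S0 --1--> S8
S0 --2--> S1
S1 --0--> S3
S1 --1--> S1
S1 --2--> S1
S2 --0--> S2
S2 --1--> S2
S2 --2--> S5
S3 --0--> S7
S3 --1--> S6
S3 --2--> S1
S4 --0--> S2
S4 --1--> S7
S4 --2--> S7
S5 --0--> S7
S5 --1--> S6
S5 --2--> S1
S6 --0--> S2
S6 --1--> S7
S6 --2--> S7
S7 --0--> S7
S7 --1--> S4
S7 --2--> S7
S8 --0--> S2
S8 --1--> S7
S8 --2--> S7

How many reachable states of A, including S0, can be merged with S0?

All states are reachable from the start state.
Start with accepting vs non-accepting: {S1} | {S0,S2,S3,S4,S5,S6,S7,S8}.
Refine {S0,S2,S3,S4,S5,S6,S7,S8} on symbol 2: members go to different blocks, giving {S2,S4,S6,S7,S8} and {S0,S3,S5}.
On input 2, block {S2,S4,S6,S7,S8} splits into {S4,S6,S7,S8} and {S2}.
On input 0, block {S4,S6,S7,S8} splits into {S4,S6,S8} and {S7}.
No further refinement is possible. Final partition (5 blocks): {S1} | {S4,S6,S8} | {S0,S3,S5} | {S2} | {S7}.
The equivalence class containing S0 is {S0,S3,S5}, of size 3.

3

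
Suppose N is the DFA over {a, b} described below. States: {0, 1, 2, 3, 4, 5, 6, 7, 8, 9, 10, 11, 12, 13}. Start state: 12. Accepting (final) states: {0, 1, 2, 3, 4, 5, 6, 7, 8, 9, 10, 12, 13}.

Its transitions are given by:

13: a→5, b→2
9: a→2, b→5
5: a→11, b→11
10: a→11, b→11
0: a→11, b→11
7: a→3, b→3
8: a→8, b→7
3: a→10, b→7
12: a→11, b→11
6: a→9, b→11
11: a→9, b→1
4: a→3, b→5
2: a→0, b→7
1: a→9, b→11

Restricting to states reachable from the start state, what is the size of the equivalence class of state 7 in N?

1

States {4,6,8,13} cannot be reached from the start state, so discard them.
Initial partition by acceptance: {0,1,2,3,5,7,9,10,12} | {11}.
Split {0,1,2,3,5,7,9,10,12} by δ(·,a) → {1,2,3,7,9} and {0,5,10,12}.
Refine {1,2,3,7,9} on symbol a: members go to different blocks, giving {1,7,9} and {2,3}.
Refine {1,7,9} on symbol a: members go to different blocks, giving {7,9} and {1}.
On input b, block {7,9} splits into {7} and {9}.
Stable partition: {7} | {11} | {0,5,10,12} | {2,3} | {1} | {9} — 6 equivalence classes.
State 7 belongs to the block {7}, which has 1 states.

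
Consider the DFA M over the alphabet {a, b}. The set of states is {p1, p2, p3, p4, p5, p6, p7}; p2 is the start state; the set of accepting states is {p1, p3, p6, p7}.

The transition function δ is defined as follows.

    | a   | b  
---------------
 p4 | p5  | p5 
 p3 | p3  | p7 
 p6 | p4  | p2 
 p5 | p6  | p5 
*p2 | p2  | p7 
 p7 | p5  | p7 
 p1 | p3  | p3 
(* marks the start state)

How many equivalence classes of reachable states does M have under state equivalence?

States {p1,p3} cannot be reached from the start state, so discard them.
P0 = {p6,p7} | {p2,p4,p5}.
On input b, block {p6,p7} splits into {p6} and {p7}.
Refine {p2,p4,p5} on symbol a: members go to different blocks, giving {p2,p4} and {p5}.
On input a, block {p2,p4} splits into {p2} and {p4}.
Stable partition: {p6} | {p2} | {p7} | {p5} | {p4} — 5 equivalence classes.

5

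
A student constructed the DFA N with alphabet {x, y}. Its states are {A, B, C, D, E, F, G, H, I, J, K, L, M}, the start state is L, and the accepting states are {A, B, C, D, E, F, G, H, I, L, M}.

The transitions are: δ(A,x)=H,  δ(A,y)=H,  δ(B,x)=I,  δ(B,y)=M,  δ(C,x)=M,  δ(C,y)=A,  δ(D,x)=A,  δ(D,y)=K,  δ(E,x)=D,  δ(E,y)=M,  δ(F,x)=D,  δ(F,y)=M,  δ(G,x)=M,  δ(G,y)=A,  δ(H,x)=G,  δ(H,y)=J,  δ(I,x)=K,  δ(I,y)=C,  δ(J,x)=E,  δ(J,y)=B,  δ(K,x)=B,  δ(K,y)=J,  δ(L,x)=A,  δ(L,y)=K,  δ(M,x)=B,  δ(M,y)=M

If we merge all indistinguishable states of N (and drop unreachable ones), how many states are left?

10

Reachable states from the start: {A,B,C,D,E,G,H,I,J,K,L,M}. Unreachable: {F} — drop them.
Initial partition by acceptance: {A,B,C,D,E,G,H,I,L,M} | {J,K}.
Split {A,B,C,D,E,G,H,I,L,M} by δ(·,x) → {A,B,C,D,E,G,H,L,M} and {I}.
On input x, block {A,B,C,D,E,G,H,L,M} splits into {A,C,D,E,G,H,L,M} and {B}.
Split {A,C,D,E,G,H,L,M} by δ(·,x) → {A,C,D,E,G,H,L} and {M}.
Split {A,C,D,E,G,H,L} by δ(·,x) → {A,D,E,H,L} and {C,G}.
Refine {A,D,E,H,L} on symbol x: members go to different blocks, giving {A,D,E,L} and {H}.
On input x, block {A,D,E,L} splits into {D,E,L} and {A}.
Refine {D,E,L} on symbol x: members go to different blocks, giving {D,L} and {E}.
On input x, block {J,K} splits into {J} and {K}.
The partition is now stable with 10 blocks: {D,L} | {J} | {I} | {B} | {M} | {C,G} | {H} | {A} | {E} | {K}.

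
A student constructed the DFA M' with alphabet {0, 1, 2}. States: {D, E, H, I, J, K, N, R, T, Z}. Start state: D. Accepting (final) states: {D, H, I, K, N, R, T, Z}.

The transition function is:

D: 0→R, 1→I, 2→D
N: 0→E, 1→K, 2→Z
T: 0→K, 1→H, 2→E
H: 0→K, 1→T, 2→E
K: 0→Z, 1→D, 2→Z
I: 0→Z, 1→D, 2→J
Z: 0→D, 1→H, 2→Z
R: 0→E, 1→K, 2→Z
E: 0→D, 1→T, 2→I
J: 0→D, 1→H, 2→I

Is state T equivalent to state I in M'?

Reachable states from the start: {D,E,H,I,J,K,R,T,Z}. Unreachable: {N} — drop them.
P0 = {D,H,I,K,R,T,Z} | {E,J}.
On input 0, block {D,H,I,K,R,T,Z} splits into {D,H,I,K,T,Z} and {R}.
Split {D,H,I,K,T,Z} by δ(·,0) → {H,I,K,T,Z} and {D}.
On input 0, block {H,I,K,T,Z} splits into {H,I,K,T} and {Z}.
Split {H,I,K,T} by δ(·,0) → {H,T} and {I,K}.
Refine {I,K} on symbol 2: members go to different blocks, giving {I} and {K}.
The partition is now stable with 7 blocks: {H,T} | {E,J} | {R} | {D} | {Z} | {I} | {K}.
T and I end up in different blocks, so they are distinguishable. For instance, the string '12' is accepted from only I.

No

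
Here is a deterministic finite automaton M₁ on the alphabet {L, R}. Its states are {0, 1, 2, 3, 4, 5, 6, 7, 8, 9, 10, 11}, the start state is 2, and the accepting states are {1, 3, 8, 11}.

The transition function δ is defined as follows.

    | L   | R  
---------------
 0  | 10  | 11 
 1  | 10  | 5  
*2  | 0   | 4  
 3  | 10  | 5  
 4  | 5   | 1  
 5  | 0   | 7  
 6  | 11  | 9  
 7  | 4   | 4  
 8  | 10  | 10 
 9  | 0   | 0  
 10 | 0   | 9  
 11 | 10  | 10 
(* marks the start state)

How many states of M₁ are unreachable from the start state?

No path from 2 leads to 3, 6, 8; the other 9 states are all reachable.

3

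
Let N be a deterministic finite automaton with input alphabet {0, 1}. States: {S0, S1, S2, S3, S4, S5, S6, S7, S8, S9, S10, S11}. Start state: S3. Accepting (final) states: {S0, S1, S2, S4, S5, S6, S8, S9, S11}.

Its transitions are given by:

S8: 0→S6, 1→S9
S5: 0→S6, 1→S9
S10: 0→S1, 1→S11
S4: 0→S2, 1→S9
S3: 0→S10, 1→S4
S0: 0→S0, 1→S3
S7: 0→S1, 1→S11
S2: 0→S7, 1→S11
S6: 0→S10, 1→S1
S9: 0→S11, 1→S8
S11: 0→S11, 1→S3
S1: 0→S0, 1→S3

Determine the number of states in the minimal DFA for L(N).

6

Reachable states from the start: {S0,S1,S2,S3,S4,S6,S7,S8,S9,S10,S11}. Unreachable: {S5} — drop them.
Start with accepting vs non-accepting: {S0,S1,S2,S4,S6,S8,S9,S11} | {S3,S7,S10}.
Split {S0,S1,S2,S4,S6,S8,S9,S11} by δ(·,0) → {S0,S1,S4,S8,S9,S11} and {S2,S6}.
Refine {S0,S1,S4,S8,S9,S11} on symbol 0: members go to different blocks, giving {S0,S1,S9,S11} and {S4,S8}.
On input 1, block {S0,S1,S9,S11} splits into {S0,S1,S11} and {S9}.
On input 0, block {S3,S7,S10} splits into {S7,S10} and {S3}.
No further refinement is possible. Final partition (6 blocks): {S0,S1,S11} | {S7,S10} | {S2,S6} | {S4,S8} | {S9} | {S3}.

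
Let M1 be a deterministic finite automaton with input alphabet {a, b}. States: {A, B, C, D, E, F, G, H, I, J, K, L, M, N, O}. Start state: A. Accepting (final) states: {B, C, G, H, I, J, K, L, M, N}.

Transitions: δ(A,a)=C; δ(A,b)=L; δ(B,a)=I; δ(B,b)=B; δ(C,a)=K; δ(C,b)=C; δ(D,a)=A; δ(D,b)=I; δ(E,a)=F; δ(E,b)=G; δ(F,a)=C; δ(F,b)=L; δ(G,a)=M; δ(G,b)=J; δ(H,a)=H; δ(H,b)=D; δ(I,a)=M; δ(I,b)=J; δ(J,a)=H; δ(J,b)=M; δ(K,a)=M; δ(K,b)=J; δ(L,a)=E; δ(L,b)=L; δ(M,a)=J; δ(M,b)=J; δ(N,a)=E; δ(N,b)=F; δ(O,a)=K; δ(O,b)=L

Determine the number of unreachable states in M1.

3

BFS from A reaches {A, C, D, E, F, G, H, I, J, K, L, M}; the 3 state(s) B, N, O are never visited.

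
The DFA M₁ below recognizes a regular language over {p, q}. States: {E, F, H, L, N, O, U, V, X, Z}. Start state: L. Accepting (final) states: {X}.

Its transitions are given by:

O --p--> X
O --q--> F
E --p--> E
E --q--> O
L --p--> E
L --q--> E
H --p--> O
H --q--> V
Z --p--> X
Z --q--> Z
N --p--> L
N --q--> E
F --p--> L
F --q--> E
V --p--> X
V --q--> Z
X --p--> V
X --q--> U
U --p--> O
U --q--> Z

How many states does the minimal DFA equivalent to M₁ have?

First remove the unreachable states {H,N}; 8 states remain.
Start with accepting vs non-accepting: {X} | {E,F,L,O,U,V,Z}.
Refine {E,F,L,O,U,V,Z} on symbol p: members go to different blocks, giving {E,F,L,U} and {O,V,Z}.
Refine {E,F,L,U} on symbol p: members go to different blocks, giving {E,F,L} and {U}.
Split {E,F,L} by δ(·,q) → {F,L} and {E}.
Split {F,L} by δ(·,p) → {F} and {L}.
On input q, block {O,V,Z} splits into {V,Z} and {O}.
The partition is now stable with 7 blocks: {X} | {F} | {V,Z} | {U} | {E} | {L} | {O}.

7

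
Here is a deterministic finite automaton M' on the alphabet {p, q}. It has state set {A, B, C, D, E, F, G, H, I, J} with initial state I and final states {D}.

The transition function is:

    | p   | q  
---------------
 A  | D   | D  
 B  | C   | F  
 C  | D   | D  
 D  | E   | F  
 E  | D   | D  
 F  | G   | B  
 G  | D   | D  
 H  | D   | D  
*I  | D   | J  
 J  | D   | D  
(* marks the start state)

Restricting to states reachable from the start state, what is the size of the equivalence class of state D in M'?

States {A,H} cannot be reached from the start state, so discard them.
P0 = {D} | {B,C,E,F,G,I,J}.
Refine {B,C,E,F,G,I,J} on symbol p: members go to different blocks, giving {C,E,G,I,J} and {B,F}.
Refine {C,E,G,I,J} on symbol q: members go to different blocks, giving {C,E,G,J} and {I}.
No further refinement is possible. Final partition (4 blocks): {D} | {C,E,G,J} | {B,F} | {I}.
State D belongs to the block {D}, which has 1 states.

1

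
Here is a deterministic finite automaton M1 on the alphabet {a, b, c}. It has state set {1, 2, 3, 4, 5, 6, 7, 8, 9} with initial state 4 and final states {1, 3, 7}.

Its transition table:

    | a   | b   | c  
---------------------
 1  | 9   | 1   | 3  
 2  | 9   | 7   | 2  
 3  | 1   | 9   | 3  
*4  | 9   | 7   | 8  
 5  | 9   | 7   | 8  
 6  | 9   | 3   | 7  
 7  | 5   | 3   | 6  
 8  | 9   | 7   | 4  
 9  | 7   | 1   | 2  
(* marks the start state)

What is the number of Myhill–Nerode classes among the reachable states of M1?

P0 = {1,3,7} | {2,4,5,6,8,9}.
Refine {1,3,7} on symbol a: members go to different blocks, giving {1,7} and {3}.
Split {1,7} by δ(·,b) → {1} and {7}.
On input a, block {2,4,5,6,8,9} splits into {2,4,5,6,8} and {9}.
Split {2,4,5,6,8} by δ(·,b) → {2,4,5,8} and {6}.
Stable partition: {1} | {2,4,5,8} | {3} | {7} | {9} | {6} — 6 equivalence classes.

6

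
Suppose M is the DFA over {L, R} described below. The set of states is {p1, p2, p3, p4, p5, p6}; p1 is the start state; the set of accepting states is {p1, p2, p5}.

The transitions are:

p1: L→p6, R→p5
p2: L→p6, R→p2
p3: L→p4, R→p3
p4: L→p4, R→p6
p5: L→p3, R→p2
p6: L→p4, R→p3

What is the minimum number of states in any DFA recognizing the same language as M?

2

All states are reachable from the start state.
Start with accepting vs non-accepting: {p1,p2,p5} | {p3,p4,p6}.
The partition is now stable with 2 blocks: {p1,p2,p5} | {p3,p4,p6}.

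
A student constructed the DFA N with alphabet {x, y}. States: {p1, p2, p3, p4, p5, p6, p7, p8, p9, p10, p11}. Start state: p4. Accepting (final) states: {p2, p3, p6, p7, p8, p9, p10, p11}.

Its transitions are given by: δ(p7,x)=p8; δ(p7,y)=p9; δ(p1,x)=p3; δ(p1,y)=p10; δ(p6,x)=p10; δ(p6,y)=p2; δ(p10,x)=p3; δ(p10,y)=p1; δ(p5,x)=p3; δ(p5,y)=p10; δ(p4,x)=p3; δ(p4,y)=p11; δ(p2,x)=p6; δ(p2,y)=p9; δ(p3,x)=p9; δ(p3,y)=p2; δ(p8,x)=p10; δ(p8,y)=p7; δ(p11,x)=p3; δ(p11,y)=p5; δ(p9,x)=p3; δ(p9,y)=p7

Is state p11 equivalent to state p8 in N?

All states are reachable from the start state.
Start with accepting vs non-accepting: {p2,p3,p6,p7,p8,p9,p10,p11} | {p1,p4,p5}.
Split {p2,p3,p6,p7,p8,p9,p10,p11} by δ(·,y) → {p2,p3,p6,p7,p8,p9} and {p10,p11}.
On input x, block {p2,p3,p6,p7,p8,p9} splits into {p2,p3,p7,p9} and {p6,p8}.
On input x, block {p2,p3,p7,p9} splits into {p2,p7} and {p3,p9}.
No further refinement is possible. Final partition (5 blocks): {p2,p7} | {p1,p4,p5} | {p10,p11} | {p6,p8} | {p3,p9}.
p11 and p8 end up in different blocks, so they are distinguishable. For instance, the string 'y' is accepted from only p8.

No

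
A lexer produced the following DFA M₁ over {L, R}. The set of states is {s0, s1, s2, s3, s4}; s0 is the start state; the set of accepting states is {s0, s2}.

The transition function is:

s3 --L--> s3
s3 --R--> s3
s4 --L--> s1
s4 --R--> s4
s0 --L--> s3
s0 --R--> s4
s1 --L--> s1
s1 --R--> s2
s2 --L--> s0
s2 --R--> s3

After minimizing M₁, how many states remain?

Every state is reachable, so we keep all 5.
P0 = {s0,s2} | {s1,s3,s4}.
On input L, block {s0,s2} splits into {s0} and {s2}.
Refine {s1,s3,s4} on symbol R: members go to different blocks, giving {s3,s4} and {s1}.
Refine {s3,s4} on symbol L: members go to different blocks, giving {s3} and {s4}.
Stable partition: {s0} | {s3} | {s2} | {s1} | {s4} — 5 equivalence classes.

5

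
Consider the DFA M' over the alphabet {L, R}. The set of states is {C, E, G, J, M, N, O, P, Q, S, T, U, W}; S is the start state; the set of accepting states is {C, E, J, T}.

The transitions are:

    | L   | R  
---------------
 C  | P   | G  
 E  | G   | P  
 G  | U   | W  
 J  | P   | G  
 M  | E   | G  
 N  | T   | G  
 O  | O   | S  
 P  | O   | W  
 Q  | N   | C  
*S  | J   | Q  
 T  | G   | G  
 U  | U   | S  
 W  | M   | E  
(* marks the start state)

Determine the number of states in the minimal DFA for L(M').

6

All states are reachable from the start state.
Initial partition by acceptance: {C,E,J,T} | {G,M,N,O,P,Q,S,U,W}.
On input L, block {G,M,N,O,P,Q,S,U,W} splits into {G,O,P,Q,U,W} and {M,N,S}.
On input L, block {G,O,P,Q,U,W} splits into {G,O,P,U} and {Q,W}.
On input R, block {G,O,P,U} splits into {G,P} and {O,U}.
On input R, block {M,N,S} splits into {M,N} and {S}.
The partition is now stable with 6 blocks: {C,E,J,T} | {G,P} | {M,N} | {Q,W} | {O,U} | {S}.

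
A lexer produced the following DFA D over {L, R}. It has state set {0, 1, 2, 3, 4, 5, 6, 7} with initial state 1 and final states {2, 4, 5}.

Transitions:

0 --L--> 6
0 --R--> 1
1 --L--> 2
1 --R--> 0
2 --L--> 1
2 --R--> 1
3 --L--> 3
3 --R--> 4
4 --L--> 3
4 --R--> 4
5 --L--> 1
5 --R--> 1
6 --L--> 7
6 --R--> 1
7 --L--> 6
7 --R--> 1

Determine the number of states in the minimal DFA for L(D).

3

Reachable states from the start: {0,1,2,6,7}. Unreachable: {3,4,5} — drop them.
Start with accepting vs non-accepting: {2} | {0,1,6,7}.
On input L, block {0,1,6,7} splits into {0,6,7} and {1}.
Stable partition: {2} | {0,6,7} | {1} — 3 equivalence classes.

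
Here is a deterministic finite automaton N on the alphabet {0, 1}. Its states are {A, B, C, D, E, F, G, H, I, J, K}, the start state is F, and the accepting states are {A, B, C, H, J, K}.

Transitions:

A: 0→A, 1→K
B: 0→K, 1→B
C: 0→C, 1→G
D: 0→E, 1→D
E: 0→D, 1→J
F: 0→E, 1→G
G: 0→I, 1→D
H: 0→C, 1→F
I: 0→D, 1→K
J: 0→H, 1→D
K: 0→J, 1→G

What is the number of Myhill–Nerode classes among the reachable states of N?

States {A,B} cannot be reached from the start state, so discard them.
P0 = {C,H,J,K} | {D,E,F,G,I}.
Refine {D,E,F,G,I} on symbol 1: members go to different blocks, giving {D,F,G} and {E,I}.
Stable partition: {C,H,J,K} | {D,F,G} | {E,I} — 3 equivalence classes.

3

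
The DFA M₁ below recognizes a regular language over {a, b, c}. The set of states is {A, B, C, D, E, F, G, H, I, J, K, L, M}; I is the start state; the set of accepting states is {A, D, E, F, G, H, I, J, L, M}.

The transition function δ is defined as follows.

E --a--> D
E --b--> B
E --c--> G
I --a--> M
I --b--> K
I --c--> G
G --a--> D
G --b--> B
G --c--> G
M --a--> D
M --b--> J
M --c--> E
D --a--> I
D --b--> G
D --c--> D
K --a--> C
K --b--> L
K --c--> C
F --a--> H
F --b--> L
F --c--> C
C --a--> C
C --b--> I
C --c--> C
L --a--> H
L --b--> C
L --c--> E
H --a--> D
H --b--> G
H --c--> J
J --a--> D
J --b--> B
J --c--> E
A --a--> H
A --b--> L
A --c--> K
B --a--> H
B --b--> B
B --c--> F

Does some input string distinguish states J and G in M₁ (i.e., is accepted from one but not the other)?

Reachable states from the start: {B,C,D,E,F,G,H,I,J,K,L,M}. Unreachable: {A} — drop them.
Initial partition by acceptance: {D,E,F,G,H,I,J,L,M} | {B,C,K}.
On input b, block {D,E,F,G,H,I,J,L,M} splits into {E,G,I,J,L} and {D,F,H,M}.
Split {B,C,K} by δ(·,a) → {C,K} and {B}.
Split {E,G,I,J,L} by δ(·,b) → {E,G,J} and {I,L}.
On input a, block {D,F,H,M} splits into {F,H,M} and {D}.
Split {F,H,M} by δ(·,a) → {H,M} and {F}.
The partition is now stable with 7 blocks: {E,G,J} | {C,K} | {H,M} | {B} | {I,L} | {D} | {F}.
J and G lie in the same block of the stable partition, so they are equivalent — no string distinguishes them.

No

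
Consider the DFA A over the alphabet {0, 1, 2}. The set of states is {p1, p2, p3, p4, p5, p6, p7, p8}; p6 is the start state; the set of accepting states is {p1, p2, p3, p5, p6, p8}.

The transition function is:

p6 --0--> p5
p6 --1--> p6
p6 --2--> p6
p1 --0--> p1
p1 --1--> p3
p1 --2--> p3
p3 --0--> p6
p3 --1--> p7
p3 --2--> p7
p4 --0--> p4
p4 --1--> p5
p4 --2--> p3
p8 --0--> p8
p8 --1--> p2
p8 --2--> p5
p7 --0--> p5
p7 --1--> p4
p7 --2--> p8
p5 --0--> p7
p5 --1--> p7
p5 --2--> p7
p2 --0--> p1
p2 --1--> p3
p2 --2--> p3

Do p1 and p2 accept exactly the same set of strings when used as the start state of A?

All states are reachable from the start state.
Initial partition by acceptance: {p1,p2,p3,p5,p6,p8} | {p4,p7}.
On input 0, block {p1,p2,p3,p5,p6,p8} splits into {p1,p2,p3,p6,p8} and {p5}.
Refine {p1,p2,p3,p6,p8} on symbol 0: members go to different blocks, giving {p1,p2,p3,p8} and {p6}.
On input 0, block {p1,p2,p3,p8} splits into {p1,p2,p8} and {p3}.
Split {p1,p2,p8} by δ(·,1) → {p1,p2} and {p8}.
Refine {p4,p7} on symbol 0: members go to different blocks, giving {p4} and {p7}.
The partition is now stable with 7 blocks: {p1,p2} | {p4} | {p5} | {p6} | {p3} | {p8} | {p7}.
p1 and p2 lie in the same block of the stable partition, so they are equivalent — no string distinguishes them.

Yes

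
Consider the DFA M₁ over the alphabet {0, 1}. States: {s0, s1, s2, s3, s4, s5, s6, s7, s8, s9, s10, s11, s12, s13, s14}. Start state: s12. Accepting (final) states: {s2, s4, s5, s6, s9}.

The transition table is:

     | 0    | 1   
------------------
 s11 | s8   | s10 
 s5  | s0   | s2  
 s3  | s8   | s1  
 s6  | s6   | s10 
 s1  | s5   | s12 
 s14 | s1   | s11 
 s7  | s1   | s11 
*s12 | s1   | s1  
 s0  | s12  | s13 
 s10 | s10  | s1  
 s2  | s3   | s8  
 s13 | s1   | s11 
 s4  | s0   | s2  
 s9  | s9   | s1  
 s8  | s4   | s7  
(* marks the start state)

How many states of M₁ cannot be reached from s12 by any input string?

Starting at s12 and following transitions, the reachable set is {s0, s1, s2, s3, s4, s5, s7, s8, s10, s11, s12, s13}. That leaves s6, s9, s14 unreachable — 3 in total.

3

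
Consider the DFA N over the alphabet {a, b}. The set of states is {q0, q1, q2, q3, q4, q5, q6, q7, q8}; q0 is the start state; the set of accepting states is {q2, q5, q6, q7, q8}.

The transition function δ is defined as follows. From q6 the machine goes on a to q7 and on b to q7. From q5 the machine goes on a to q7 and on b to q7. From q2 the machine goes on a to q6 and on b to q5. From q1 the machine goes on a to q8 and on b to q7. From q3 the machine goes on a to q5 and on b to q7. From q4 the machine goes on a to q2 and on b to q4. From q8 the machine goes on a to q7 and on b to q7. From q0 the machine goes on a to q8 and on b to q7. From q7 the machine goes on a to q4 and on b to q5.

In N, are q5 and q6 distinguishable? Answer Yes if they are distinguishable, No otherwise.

First remove the unreachable states {q1,q3}; 7 states remain.
P0 = {q2,q5,q6,q7,q8} | {q0,q4}.
Split {q2,q5,q6,q7,q8} by δ(·,a) → {q2,q5,q6,q8} and {q7}.
On input a, block {q2,q5,q6,q8} splits into {q5,q6,q8} and {q2}.
Split {q0,q4} by δ(·,a) → {q0} and {q4}.
Stable partition: {q5,q6,q8} | {q0} | {q7} | {q2} | {q4} — 5 equivalence classes.
q5 and q6 lie in the same block of the stable partition, so they are equivalent — no string distinguishes them.

No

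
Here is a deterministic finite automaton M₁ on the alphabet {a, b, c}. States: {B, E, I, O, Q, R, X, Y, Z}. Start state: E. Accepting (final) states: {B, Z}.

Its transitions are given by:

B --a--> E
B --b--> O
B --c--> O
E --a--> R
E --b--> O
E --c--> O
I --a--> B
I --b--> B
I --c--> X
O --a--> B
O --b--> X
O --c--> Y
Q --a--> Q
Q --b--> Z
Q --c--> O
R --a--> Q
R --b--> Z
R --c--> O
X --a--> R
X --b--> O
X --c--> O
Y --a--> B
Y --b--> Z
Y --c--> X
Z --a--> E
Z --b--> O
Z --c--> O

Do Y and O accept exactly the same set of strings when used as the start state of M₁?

Reachable states from the start: {B,E,O,Q,R,X,Y,Z}. Unreachable: {I} — drop them.
P0 = {B,Z} | {E,O,Q,R,X,Y}.
Refine {E,O,Q,R,X,Y} on symbol a: members go to different blocks, giving {E,Q,R,X} and {O,Y}.
Split {E,Q,R,X} by δ(·,b) → {E,X} and {Q,R}.
Split {O,Y} by δ(·,b) → {O} and {Y}.
Stable partition: {B,Z} | {E,X} | {O} | {Q,R} | {Y} — 5 equivalence classes.
Y and O end up in different blocks, so they are distinguishable. For instance, the string 'b' is accepted from only Y.

No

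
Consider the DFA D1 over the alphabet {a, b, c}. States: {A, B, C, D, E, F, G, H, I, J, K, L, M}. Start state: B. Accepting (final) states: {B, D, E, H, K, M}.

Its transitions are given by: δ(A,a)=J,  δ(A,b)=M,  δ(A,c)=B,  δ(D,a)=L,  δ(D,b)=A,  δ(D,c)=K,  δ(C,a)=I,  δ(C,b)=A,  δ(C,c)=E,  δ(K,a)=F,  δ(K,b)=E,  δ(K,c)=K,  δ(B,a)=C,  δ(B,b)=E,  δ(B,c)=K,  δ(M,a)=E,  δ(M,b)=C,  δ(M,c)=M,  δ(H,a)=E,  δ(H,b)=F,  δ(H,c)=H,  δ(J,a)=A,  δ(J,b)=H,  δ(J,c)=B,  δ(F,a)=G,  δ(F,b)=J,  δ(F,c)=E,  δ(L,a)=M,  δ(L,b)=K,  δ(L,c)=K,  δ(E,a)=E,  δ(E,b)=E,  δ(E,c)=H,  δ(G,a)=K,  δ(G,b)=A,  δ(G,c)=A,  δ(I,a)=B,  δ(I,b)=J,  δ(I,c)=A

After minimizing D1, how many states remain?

6

First remove the unreachable states {D,L}; 11 states remain.
Start with accepting vs non-accepting: {B,E,H,K,M} | {A,C,F,G,I,J}.
On input a, block {B,E,H,K,M} splits into {E,H,M} and {B,K}.
Split {E,H,M} by δ(·,b) → {H,M} and {E}.
Refine {A,C,F,G,I,J} on symbol a: members go to different blocks, giving {A,C,F,J} and {G,I}.
Refine {A,C,F,J} on symbol a: members go to different blocks, giving {A,J} and {C,F}.
The partition is now stable with 6 blocks: {H,M} | {A,J} | {B,K} | {E} | {G,I} | {C,F}.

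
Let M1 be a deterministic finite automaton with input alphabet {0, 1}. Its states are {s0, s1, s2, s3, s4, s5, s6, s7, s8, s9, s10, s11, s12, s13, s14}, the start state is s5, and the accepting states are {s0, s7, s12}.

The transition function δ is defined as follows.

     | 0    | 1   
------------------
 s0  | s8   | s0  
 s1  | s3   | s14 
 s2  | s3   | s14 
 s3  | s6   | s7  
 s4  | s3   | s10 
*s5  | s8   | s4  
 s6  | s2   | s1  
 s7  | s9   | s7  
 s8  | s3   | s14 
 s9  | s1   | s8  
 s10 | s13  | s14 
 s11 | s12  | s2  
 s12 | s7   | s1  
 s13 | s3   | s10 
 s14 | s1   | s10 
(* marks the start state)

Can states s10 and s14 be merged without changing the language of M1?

Yes

States {s0,s11,s12} cannot be reached from the start state, so discard them.
Start with accepting vs non-accepting: {s7} | {s1,s2,s3,s4,s5,s6,s8,s9,s10,s13,s14}.
Split {s1,s2,s3,s4,s5,s6,s8,s9,s10,s13,s14} by δ(·,1) → {s1,s2,s4,s5,s6,s8,s9,s10,s13,s14} and {s3}.
Refine {s1,s2,s4,s5,s6,s8,s9,s10,s13,s14} on symbol 0: members go to different blocks, giving {s1,s2,s4,s8,s13} and {s5,s6,s9,s10,s14}.
On input 1, block {s5,s6,s9,s10,s14} splits into {s5,s6,s9} and {s10,s14}.
The partition is now stable with 5 blocks: {s7} | {s1,s2,s4,s8,s13} | {s3} | {s5,s6,s9} | {s10,s14}.
s10 and s14 lie in the same block of the stable partition, so they are equivalent — no string distinguishes them.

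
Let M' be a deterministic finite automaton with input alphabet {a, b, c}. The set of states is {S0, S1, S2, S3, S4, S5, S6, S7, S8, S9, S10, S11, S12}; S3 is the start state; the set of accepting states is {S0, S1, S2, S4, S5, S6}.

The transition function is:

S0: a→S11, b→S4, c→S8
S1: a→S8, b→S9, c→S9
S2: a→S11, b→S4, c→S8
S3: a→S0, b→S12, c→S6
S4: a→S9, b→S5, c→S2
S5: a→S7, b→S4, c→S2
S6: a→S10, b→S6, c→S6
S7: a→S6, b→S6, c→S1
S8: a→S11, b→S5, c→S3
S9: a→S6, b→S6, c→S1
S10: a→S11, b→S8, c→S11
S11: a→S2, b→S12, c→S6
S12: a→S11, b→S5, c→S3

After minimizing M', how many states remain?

Every state is reachable, so we keep all 13.
Initial partition by acceptance: {S0,S1,S2,S4,S5,S6} | {S3,S7,S8,S9,S10,S11,S12}.
On input b, block {S0,S1,S2,S4,S5,S6} splits into {S0,S2,S4,S5,S6} and {S1}.
On input c, block {S0,S2,S4,S5,S6} splits into {S4,S5,S6} and {S0,S2}.
Split {S4,S5,S6} by δ(·,c) → {S4,S5} and {S6}.
Split {S3,S7,S8,S9,S10,S11,S12} by δ(·,a) → {S8,S10,S12} and {S3,S11} and {S7,S9}.
On input b, block {S8,S10,S12} splits into {S8,S12} and {S10}.
The partition is now stable with 8 blocks: {S4,S5} | {S8,S12} | {S1} | {S0,S2} | {S6} | {S3,S11} | {S7,S9} | {S10}.

8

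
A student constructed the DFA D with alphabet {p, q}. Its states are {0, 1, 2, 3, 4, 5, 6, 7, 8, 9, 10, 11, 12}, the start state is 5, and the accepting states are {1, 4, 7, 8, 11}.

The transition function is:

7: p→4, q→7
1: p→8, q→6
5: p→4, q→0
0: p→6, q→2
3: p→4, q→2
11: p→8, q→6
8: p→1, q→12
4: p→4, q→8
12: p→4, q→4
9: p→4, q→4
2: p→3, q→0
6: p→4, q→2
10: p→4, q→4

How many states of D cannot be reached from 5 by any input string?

4

Starting at 5 and following transitions, the reachable set is {0, 1, 2, 3, 4, 5, 6, 8, 12}. That leaves 7, 9, 10, 11 unreachable — 4 in total.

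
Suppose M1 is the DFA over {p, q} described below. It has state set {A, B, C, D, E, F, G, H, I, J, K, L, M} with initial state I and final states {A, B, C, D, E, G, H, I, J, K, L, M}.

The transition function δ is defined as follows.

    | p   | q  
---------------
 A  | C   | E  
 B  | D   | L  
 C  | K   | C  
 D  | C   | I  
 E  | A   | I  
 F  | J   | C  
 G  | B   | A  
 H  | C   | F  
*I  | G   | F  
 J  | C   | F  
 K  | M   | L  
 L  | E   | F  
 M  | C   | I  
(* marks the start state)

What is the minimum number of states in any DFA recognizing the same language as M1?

First remove the unreachable states {H}; 12 states remain.
Start with accepting vs non-accepting: {A,B,C,D,E,G,I,J,K,L,M} | {F}.
On input q, block {A,B,C,D,E,G,I,J,K,L,M} splits into {A,B,C,D,E,G,K,M} and {I,J,L}.
On input q, block {A,B,C,D,E,G,K,M} splits into {B,D,E,K,M} and {A,C,G}.
Refine {B,D,E,K,M} on symbol p: members go to different blocks, giving {D,E,M} and {B,K}.
On input p, block {I,J,L} splits into {I,J} and {L}.
Refine {A,C,G} on symbol p: members go to different blocks, giving {C,G} and {A}.
Split {D,E,M} by δ(·,p) → {D,M} and {E}.
On input q, block {C,G} splits into {C} and {G}.
Split {I,J} by δ(·,p) → {I} and {J}.
Stable partition: {D,M} | {F} | {I} | {C} | {B,K} | {L} | {A} | {E} | {G} | {J} — 10 equivalence classes.

10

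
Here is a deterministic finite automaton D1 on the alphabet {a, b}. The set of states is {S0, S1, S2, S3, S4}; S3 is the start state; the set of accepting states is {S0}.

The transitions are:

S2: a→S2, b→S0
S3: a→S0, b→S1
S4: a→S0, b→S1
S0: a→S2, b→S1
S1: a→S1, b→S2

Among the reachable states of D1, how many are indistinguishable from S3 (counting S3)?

1

First remove the unreachable states {S4}; 4 states remain.
P0 = {S0} | {S1,S2,S3}.
On input a, block {S1,S2,S3} splits into {S1,S2} and {S3}.
Refine {S1,S2} on symbol b: members go to different blocks, giving {S1} and {S2}.
The partition is now stable with 4 blocks: {S0} | {S1} | {S3} | {S2}.
State S3 belongs to the block {S3}, which has 1 states.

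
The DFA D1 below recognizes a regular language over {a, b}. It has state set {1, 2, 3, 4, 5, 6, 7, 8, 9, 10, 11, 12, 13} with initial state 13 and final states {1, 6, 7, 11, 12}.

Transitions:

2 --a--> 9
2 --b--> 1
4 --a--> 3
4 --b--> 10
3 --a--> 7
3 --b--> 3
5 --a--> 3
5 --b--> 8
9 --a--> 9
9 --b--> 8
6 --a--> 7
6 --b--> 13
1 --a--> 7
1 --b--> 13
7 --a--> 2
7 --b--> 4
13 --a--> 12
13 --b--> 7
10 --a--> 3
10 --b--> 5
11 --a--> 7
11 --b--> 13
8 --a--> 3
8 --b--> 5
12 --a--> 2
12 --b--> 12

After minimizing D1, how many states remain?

8

First remove the unreachable states {6,11}; 11 states remain.
Start with accepting vs non-accepting: {1,7,12} | {2,3,4,5,8,9,10,13}.
On input a, block {1,7,12} splits into {7,12} and {1}.
Refine {7,12} on symbol b: members go to different blocks, giving {7} and {12}.
On input a, block {2,3,4,5,8,9,10,13} splits into {2,4,5,8,9,10} and {3} and {13}.
On input a, block {2,4,5,8,9,10} splits into {4,5,8,10} and {2,9}.
On input b, block {2,9} splits into {2} and {9}.
No further refinement is possible. Final partition (8 blocks): {7} | {4,5,8,10} | {1} | {12} | {3} | {13} | {2} | {9}.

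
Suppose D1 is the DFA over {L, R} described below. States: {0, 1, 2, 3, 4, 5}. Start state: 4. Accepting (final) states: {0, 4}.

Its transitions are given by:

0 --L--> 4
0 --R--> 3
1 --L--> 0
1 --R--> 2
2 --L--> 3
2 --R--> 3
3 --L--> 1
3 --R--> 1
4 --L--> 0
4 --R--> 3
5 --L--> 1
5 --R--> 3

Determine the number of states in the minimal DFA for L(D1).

4

First remove the unreachable states {5}; 5 states remain.
Initial partition by acceptance: {0,4} | {1,2,3}.
Split {1,2,3} by δ(·,L) → {2,3} and {1}.
Refine {2,3} on symbol L: members go to different blocks, giving {2} and {3}.
The partition is now stable with 4 blocks: {0,4} | {2} | {1} | {3}.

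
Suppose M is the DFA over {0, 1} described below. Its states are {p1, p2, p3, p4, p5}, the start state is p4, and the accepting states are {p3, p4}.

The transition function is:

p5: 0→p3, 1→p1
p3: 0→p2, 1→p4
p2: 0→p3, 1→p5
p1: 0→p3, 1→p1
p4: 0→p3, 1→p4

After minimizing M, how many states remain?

All states are reachable from the start state.
Start with accepting vs non-accepting: {p3,p4} | {p1,p2,p5}.
On input 0, block {p3,p4} splits into {p3} and {p4}.
Stable partition: {p3} | {p1,p2,p5} | {p4} — 3 equivalence classes.

3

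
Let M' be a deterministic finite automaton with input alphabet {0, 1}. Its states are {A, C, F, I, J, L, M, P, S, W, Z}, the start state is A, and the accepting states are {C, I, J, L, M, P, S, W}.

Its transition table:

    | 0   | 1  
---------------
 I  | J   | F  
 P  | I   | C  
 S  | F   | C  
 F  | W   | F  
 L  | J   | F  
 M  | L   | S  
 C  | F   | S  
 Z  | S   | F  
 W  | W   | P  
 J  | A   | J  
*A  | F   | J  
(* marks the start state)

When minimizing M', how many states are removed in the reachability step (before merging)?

3

BFS from A reaches {A, C, F, I, J, P, S, W}; the 3 state(s) L, M, Z are never visited.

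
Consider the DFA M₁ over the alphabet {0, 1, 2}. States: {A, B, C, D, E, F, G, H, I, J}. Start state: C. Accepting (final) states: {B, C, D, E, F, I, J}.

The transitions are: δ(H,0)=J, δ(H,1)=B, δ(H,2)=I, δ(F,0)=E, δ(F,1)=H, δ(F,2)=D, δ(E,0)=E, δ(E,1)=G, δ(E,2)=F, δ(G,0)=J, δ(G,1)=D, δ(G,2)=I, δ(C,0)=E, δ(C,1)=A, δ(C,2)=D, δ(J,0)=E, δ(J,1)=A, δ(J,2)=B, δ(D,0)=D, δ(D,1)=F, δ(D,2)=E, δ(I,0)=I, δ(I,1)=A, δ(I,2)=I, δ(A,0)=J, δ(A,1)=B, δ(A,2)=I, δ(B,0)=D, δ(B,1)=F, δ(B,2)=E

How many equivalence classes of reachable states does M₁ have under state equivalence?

All states are reachable from the start state.
Initial partition by acceptance: {B,C,D,E,F,I,J} | {A,G,H}.
Refine {B,C,D,E,F,I,J} on symbol 1: members go to different blocks, giving {C,E,F,I,J} and {B,D}.
Refine {C,E,F,I,J} on symbol 2: members go to different blocks, giving {C,F,J} and {E,I}.
Split {E,I} by δ(·,2) → {E} and {I}.
The partition is now stable with 5 blocks: {C,F,J} | {A,G,H} | {B,D} | {E} | {I}.

5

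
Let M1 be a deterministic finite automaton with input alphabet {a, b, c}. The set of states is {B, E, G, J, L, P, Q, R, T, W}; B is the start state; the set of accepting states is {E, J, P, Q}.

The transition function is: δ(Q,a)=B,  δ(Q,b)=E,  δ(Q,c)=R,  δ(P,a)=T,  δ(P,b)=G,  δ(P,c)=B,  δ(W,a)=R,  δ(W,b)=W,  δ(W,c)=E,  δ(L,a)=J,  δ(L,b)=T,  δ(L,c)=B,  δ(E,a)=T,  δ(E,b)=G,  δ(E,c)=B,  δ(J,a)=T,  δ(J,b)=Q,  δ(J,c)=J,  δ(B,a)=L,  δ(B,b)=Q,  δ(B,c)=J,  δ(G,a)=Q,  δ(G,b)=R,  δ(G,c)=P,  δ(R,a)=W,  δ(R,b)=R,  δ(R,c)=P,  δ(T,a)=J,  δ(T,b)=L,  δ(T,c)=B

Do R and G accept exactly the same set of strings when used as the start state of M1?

No

All states are reachable from the start state.
P0 = {E,J,P,Q} | {B,G,L,R,T,W}.
Refine {E,J,P,Q} on symbol b: members go to different blocks, giving {J,Q} and {E,P}.
Refine {J,Q} on symbol b: members go to different blocks, giving {Q} and {J}.
Split {B,G,L,R,T,W} by δ(·,a) → {B,R,W} and {L,T} and {G}.
Split {B,R,W} by δ(·,a) → {R,W} and {B}.
The partition is now stable with 7 blocks: {Q} | {R,W} | {E,P} | {J} | {L,T} | {G} | {B}.
R and G end up in different blocks, so they are distinguishable. For instance, the string 'a' is accepted from only G.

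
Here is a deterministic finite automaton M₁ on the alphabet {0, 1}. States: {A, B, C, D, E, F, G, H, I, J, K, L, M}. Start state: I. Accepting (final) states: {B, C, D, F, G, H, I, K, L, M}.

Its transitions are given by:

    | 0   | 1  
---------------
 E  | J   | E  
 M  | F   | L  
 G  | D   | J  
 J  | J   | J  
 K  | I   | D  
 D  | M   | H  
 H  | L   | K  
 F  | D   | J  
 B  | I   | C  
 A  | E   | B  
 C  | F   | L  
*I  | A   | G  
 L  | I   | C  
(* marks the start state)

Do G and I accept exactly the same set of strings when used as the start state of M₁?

No

All states are reachable from the start state.
Start with accepting vs non-accepting: {B,C,D,F,G,H,I,K,L,M} | {A,E,J}.
On input 0, block {B,C,D,F,G,H,I,K,L,M} splits into {B,C,D,F,G,H,K,L,M} and {I}.
Split {B,C,D,F,G,H,K,L,M} by δ(·,0) → {C,D,F,G,H,M} and {B,K,L}.
Refine {C,D,F,G,H,M} on symbol 0: members go to different blocks, giving {C,D,F,G,M} and {H}.
On input 1, block {C,D,F,G,M} splits into {C,M} and {F,G} and {D}.
Refine {A,E,J} on symbol 1: members go to different blocks, giving {E,J} and {A}.
Refine {B,K,L} on symbol 1: members go to different blocks, giving {B,L} and {K}.
Stable partition: {C,M} | {E,J} | {I} | {B,L} | {H} | {F,G} | {D} | {A} | {K} — 9 equivalence classes.
G and I end up in different blocks, so they are distinguishable. For instance, the string '0' is accepted from only G.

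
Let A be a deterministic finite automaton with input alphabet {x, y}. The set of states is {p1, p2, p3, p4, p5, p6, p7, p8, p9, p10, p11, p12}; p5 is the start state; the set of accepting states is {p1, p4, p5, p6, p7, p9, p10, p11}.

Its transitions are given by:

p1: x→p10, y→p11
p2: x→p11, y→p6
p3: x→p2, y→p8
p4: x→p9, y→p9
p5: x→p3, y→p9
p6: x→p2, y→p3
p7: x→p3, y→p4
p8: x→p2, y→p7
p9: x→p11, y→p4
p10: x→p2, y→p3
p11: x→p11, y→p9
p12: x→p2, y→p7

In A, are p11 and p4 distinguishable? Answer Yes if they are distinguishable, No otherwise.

No

First remove the unreachable states {p1,p10,p12}; 9 states remain.
Initial partition by acceptance: {p4,p5,p6,p7,p9,p11} | {p2,p3,p8}.
Split {p4,p5,p6,p7,p9,p11} by δ(·,x) → {p4,p9,p11} and {p5,p6,p7}.
Refine {p2,p3,p8} on symbol x: members go to different blocks, giving {p3,p8} and {p2}.
On input y, block {p3,p8} splits into {p3} and {p8}.
On input x, block {p5,p6,p7} splits into {p5,p7} and {p6}.
The partition is now stable with 6 blocks: {p4,p9,p11} | {p3} | {p5,p7} | {p2} | {p8} | {p6}.
p11 and p4 lie in the same block of the stable partition, so they are equivalent — no string distinguishes them.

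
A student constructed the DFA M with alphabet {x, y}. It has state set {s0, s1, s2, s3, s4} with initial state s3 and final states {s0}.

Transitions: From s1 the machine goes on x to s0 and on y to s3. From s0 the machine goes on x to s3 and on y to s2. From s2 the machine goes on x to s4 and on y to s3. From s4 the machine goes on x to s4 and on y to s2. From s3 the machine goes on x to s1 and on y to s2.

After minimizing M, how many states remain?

5

Every state is reachable, so we keep all 5.
Start with accepting vs non-accepting: {s0} | {s1,s2,s3,s4}.
Split {s1,s2,s3,s4} by δ(·,x) → {s2,s3,s4} and {s1}.
Split {s2,s3,s4} by δ(·,x) → {s2,s4} and {s3}.
On input y, block {s2,s4} splits into {s2} and {s4}.
The partition is now stable with 5 blocks: {s0} | {s2} | {s1} | {s3} | {s4}.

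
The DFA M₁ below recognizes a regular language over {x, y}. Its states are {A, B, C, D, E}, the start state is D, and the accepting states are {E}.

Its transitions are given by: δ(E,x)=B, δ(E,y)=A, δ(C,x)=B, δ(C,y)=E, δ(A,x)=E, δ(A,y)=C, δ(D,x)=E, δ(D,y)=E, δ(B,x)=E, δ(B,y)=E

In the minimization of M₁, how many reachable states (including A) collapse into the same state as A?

Start with accepting vs non-accepting: {E} | {A,B,C,D}.
On input x, block {A,B,C,D} splits into {A,B,D} and {C}.
Split {A,B,D} by δ(·,y) → {B,D} and {A}.
No further refinement is possible. Final partition (4 blocks): {E} | {B,D} | {C} | {A}.
The equivalence class containing A is {A}, of size 1.

1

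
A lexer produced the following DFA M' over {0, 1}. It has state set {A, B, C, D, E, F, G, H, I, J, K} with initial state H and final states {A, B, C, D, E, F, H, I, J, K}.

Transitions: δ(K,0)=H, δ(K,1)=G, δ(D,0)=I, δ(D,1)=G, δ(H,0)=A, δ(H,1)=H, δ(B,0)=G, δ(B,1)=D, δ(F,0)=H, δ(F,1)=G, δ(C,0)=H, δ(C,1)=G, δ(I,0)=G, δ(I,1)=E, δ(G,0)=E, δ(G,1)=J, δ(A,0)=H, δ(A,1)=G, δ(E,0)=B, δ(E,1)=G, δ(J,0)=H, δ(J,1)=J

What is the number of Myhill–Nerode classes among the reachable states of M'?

Reachable states from the start: {A,B,D,E,G,H,I,J}. Unreachable: {C,F,K} — drop them.
P0 = {A,B,D,E,H,I,J} | {G}.
On input 0, block {A,B,D,E,H,I,J} splits into {A,D,E,H,J} and {B,I}.
On input 0, block {A,D,E,H,J} splits into {A,H,J} and {D,E}.
Split {A,H,J} by δ(·,1) → {H,J} and {A}.
Refine {H,J} on symbol 0: members go to different blocks, giving {H} and {J}.
Stable partition: {H} | {G} | {B,I} | {D,E} | {A} | {J} — 6 equivalence classes.

6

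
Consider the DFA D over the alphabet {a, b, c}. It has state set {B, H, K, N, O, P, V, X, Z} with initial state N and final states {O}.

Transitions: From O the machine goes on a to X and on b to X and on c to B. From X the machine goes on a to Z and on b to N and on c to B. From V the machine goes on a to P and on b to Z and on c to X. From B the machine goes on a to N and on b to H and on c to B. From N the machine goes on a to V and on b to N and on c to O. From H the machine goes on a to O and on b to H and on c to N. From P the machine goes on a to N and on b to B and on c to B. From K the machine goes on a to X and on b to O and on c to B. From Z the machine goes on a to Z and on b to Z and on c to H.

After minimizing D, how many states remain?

Reachable states from the start: {B,H,N,O,P,V,X,Z}. Unreachable: {K} — drop them.
P0 = {O} | {B,H,N,P,V,X,Z}.
Split {B,H,N,P,V,X,Z} by δ(·,a) → {B,N,P,V,X,Z} and {H}.
Refine {B,N,P,V,X,Z} on symbol b: members go to different blocks, giving {N,P,V,X,Z} and {B}.
Split {N,P,V,X,Z} by δ(·,b) → {N,V,X,Z} and {P}.
Split {N,V,X,Z} by δ(·,a) → {N,X,Z} and {V}.
Refine {N,X,Z} on symbol a: members go to different blocks, giving {X,Z} and {N}.
On input b, block {X,Z} splits into {X} and {Z}.
No further refinement is possible. Final partition (8 blocks): {O} | {X} | {H} | {B} | {P} | {V} | {N} | {Z}.

8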